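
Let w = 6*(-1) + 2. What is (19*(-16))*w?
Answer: 1216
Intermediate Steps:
w = -4 (w = -6 + 2 = -4)
(19*(-16))*w = (19*(-16))*(-4) = -304*(-4) = 1216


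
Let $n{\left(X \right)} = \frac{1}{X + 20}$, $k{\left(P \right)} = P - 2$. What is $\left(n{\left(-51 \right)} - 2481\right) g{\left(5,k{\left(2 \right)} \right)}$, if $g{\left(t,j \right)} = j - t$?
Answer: $\frac{384560}{31} \approx 12405.0$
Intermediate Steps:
$k{\left(P \right)} = -2 + P$
$n{\left(X \right)} = \frac{1}{20 + X}$
$\left(n{\left(-51 \right)} - 2481\right) g{\left(5,k{\left(2 \right)} \right)} = \left(\frac{1}{20 - 51} - 2481\right) \left(\left(-2 + 2\right) - 5\right) = \left(\frac{1}{-31} - 2481\right) \left(0 - 5\right) = \left(- \frac{1}{31} - 2481\right) \left(-5\right) = \left(- \frac{76912}{31}\right) \left(-5\right) = \frac{384560}{31}$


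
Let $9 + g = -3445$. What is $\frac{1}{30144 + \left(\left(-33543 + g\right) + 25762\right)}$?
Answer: $\frac{1}{18909} \approx 5.2885 \cdot 10^{-5}$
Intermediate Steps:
$g = -3454$ ($g = -9 - 3445 = -3454$)
$\frac{1}{30144 + \left(\left(-33543 + g\right) + 25762\right)} = \frac{1}{30144 + \left(\left(-33543 - 3454\right) + 25762\right)} = \frac{1}{30144 + \left(-36997 + 25762\right)} = \frac{1}{30144 - 11235} = \frac{1}{18909}$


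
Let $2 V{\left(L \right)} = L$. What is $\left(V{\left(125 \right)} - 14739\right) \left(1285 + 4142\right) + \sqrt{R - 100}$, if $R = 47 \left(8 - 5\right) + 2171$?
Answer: $- \frac{159298731}{2} + 2 \sqrt{553} \approx -7.9649 \cdot 10^{7}$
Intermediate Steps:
$V{\left(L \right)} = \frac{L}{2}$
$R = 2312$ ($R = 47 \cdot 3 + 2171 = 141 + 2171 = 2312$)
$\left(V{\left(125 \right)} - 14739\right) \left(1285 + 4142\right) + \sqrt{R - 100} = \left(\frac{1}{2} \cdot 125 - 14739\right) \left(1285 + 4142\right) + \sqrt{2312 - 100} = \left(\frac{125}{2} - 14739\right) 5427 + \sqrt{2212} = \left(- \frac{29353}{2}\right) 5427 + 2 \sqrt{553} = - \frac{159298731}{2} + 2 \sqrt{553}$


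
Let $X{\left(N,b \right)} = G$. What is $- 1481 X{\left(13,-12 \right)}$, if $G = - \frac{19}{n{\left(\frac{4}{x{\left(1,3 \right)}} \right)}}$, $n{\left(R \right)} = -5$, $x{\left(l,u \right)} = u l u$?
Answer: $- \frac{28139}{5} \approx -5627.8$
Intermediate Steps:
$x{\left(l,u \right)} = l u^{2}$ ($x{\left(l,u \right)} = l u u = l u^{2}$)
$G = \frac{19}{5}$ ($G = - \frac{19}{-5} = \left(-19\right) \left(- \frac{1}{5}\right) = \frac{19}{5} \approx 3.8$)
$X{\left(N,b \right)} = \frac{19}{5}$
$- 1481 X{\left(13,-12 \right)} = \left(-1481\right) \frac{19}{5} = - \frac{28139}{5}$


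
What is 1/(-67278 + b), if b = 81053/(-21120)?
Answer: -21120/1420992413 ≈ -1.4863e-5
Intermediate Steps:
b = -81053/21120 (b = 81053*(-1/21120) = -81053/21120 ≈ -3.8377)
1/(-67278 + b) = 1/(-67278 - 81053/21120) = 1/(-1420992413/21120) = -21120/1420992413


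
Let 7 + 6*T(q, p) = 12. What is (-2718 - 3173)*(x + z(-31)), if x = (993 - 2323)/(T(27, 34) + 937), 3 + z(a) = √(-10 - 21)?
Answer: 146456151/5627 - 5891*I*√31 ≈ 26027.0 - 32800.0*I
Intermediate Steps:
T(q, p) = ⅚ (T(q, p) = -7/6 + (⅙)*12 = -7/6 + 2 = ⅚)
z(a) = -3 + I*√31 (z(a) = -3 + √(-10 - 21) = -3 + √(-31) = -3 + I*√31)
x = -7980/5627 (x = (993 - 2323)/(⅚ + 937) = -1330/5627/6 = -1330*6/5627 = -7980/5627 ≈ -1.4182)
(-2718 - 3173)*(x + z(-31)) = (-2718 - 3173)*(-7980/5627 + (-3 + I*√31)) = -5891*(-24861/5627 + I*√31) = 146456151/5627 - 5891*I*√31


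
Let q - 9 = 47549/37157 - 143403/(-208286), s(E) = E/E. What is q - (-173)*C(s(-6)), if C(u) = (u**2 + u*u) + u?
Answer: 315505660657/595329454 ≈ 529.97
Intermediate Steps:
s(E) = 1
C(u) = u + 2*u**2 (C(u) = (u**2 + u**2) + u = 2*u**2 + u = u + 2*u**2)
q = 6529674031/595329454 (q = 9 + (47549/37157 - 143403/(-208286)) = 9 + (47549*(1/37157) - 143403*(-1/208286)) = 9 + (47549/37157 + 11031/16022) = 9 + 1171708945/595329454 = 6529674031/595329454 ≈ 10.968)
q - (-173)*C(s(-6)) = 6529674031/595329454 - (-173)*1*(1 + 2*1) = 6529674031/595329454 - (-173)*1*(1 + 2) = 6529674031/595329454 - (-173)*1*3 = 6529674031/595329454 - (-173)*3 = 6529674031/595329454 - 1*(-519) = 6529674031/595329454 + 519 = 315505660657/595329454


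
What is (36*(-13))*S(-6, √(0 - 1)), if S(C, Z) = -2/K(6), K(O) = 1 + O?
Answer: 936/7 ≈ 133.71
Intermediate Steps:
S(C, Z) = -2/7 (S(C, Z) = -2/(1 + 6) = -2/7)
(36*(-13))*S(-6, √(0 - 1)) = (36*(-13))*(-2/7) = -468*(-2/7) = 936/7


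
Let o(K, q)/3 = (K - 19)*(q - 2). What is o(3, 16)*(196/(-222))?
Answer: 21952/37 ≈ 593.30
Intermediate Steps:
o(K, q) = 3*(-19 + K)*(-2 + q) (o(K, q) = 3*((K - 19)*(q - 2)) = 3*((-19 + K)*(-2 + q)) = 3*(-19 + K)*(-2 + q))
o(3, 16)*(196/(-222)) = (114 - 57*16 - 6*3 + 3*3*16)*(196/(-222)) = (114 - 912 - 18 + 144)*(196*(-1/222)) = -672*(-98/111) = 21952/37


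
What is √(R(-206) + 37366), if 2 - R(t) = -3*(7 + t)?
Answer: √36771 ≈ 191.76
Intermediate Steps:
R(t) = 23 + 3*t (R(t) = 2 - (-3)*(7 + t) = 2 - (-21 - 3*t) = 2 + (21 + 3*t) = 23 + 3*t)
√(R(-206) + 37366) = √((23 + 3*(-206)) + 37366) = √((23 - 618) + 37366) = √(-595 + 37366) = √36771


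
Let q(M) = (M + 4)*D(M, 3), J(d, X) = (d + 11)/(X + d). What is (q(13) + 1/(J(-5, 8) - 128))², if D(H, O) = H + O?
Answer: 1174501441/15876 ≈ 73980.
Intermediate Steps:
J(d, X) = (11 + d)/(X + d)
q(M) = (3 + M)*(4 + M) (q(M) = (M + 4)*(M + 3) = (4 + M)*(3 + M) = (3 + M)*(4 + M))
(q(13) + 1/(J(-5, 8) - 128))² = ((3 + 13)*(4 + 13) + 1/((11 - 5)/(8 - 5) - 128))² = (16*17 + 1/(6/3 - 128))² = (272 + 1/((⅓)*6 - 128))² = (272 + 1/(2 - 128))² = (272 + 1/(-126))² = (272 - 1/126)² = (34271/126)² = 1174501441/15876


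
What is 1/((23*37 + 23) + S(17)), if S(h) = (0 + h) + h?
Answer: 1/908 ≈ 0.0011013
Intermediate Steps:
S(h) = 2*h (S(h) = h + h = 2*h)
1/((23*37 + 23) + S(17)) = 1/((23*37 + 23) + 2*17) = 1/((851 + 23) + 34) = 1/(874 + 34) = 1/908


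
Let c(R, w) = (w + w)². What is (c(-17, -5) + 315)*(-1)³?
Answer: -415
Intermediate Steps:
c(R, w) = 4*w² (c(R, w) = (2*w)² = 4*w²)
(c(-17, -5) + 315)*(-1)³ = (4*(-5)² + 315)*(-1)³ = (4*25 + 315)*(-1) = (100 + 315)*(-1) = 415*(-1) = -415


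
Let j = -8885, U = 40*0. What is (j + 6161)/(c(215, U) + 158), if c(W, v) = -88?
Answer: -1362/35 ≈ -38.914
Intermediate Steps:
U = 0
(j + 6161)/(c(215, U) + 158) = (-8885 + 6161)/(-88 + 158) = -2724/70 = -2724*1/70 = -1362/35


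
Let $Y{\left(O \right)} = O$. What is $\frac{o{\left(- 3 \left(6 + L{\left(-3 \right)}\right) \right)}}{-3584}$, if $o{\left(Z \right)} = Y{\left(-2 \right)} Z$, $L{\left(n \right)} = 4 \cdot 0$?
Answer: $- \frac{9}{896} \approx -0.010045$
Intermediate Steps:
$L{\left(n \right)} = 0$
$o{\left(Z \right)} = - 2 Z$
$\frac{o{\left(- 3 \left(6 + L{\left(-3 \right)}\right) \right)}}{-3584} = \frac{\left(-2\right) \left(- 3 \left(6 + 0\right)\right)}{-3584} = - 2 \left(\left(-3\right) 6\right) \left(- \frac{1}{3584}\right) = \left(-2\right) \left(-18\right) \left(- \frac{1}{3584}\right) = 36 \left(- \frac{1}{3584}\right) = - \frac{9}{896}$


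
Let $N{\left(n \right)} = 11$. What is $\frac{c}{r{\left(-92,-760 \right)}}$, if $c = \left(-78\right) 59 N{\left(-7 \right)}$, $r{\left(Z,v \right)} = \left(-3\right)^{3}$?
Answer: $\frac{16874}{9} \approx 1874.9$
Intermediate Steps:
$r{\left(Z,v \right)} = -27$
$c = -50622$ ($c = \left(-78\right) 59 \cdot 11 = \left(-4602\right) 11 = -50622$)
$\frac{c}{r{\left(-92,-760 \right)}} = - \frac{50622}{-27} = \left(-50622\right) \left(- \frac{1}{27}\right) = \frac{16874}{9}$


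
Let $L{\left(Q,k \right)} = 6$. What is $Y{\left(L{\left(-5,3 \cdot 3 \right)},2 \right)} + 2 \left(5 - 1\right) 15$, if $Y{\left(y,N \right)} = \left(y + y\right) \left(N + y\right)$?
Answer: $216$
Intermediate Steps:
$Y{\left(y,N \right)} = 2 y \left(N + y\right)$
$Y{\left(L{\left(-5,3 \cdot 3 \right)},2 \right)} + 2 \left(5 - 1\right) 15 = 2 \cdot 6 \left(2 + 6\right) + 2 \left(5 - 1\right) 15 = 2 \cdot 6 \cdot 8 + 2 \cdot 4 \cdot 15 = 96 + 8 \cdot 15 = 96 + 120 = 216$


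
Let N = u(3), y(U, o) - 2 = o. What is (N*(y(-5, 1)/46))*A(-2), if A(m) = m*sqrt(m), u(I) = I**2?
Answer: -27*I*sqrt(2)/23 ≈ -1.6602*I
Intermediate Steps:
y(U, o) = 2 + o
N = 9 (N = 3**2 = 9)
A(m) = m**(3/2)
(N*(y(-5, 1)/46))*A(-2) = (9*((2 + 1)/46))*(-2)**(3/2) = (9*(3*(1/46)))*(-2*I*sqrt(2)) = (9*(3/46))*(-2*I*sqrt(2)) = 27*(-2*I*sqrt(2))/46 = -27*I*sqrt(2)/23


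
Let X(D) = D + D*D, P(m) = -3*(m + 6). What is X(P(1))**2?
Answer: 176400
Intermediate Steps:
P(m) = -18 - 3*m (P(m) = -3*(6 + m) = -18 - 3*m)
X(D) = D + D**2
X(P(1))**2 = ((-18 - 3*1)*(1 + (-18 - 3*1)))**2 = ((-18 - 3)*(1 + (-18 - 3)))**2 = (-21*(1 - 21))**2 = (-21*(-20))**2 = 420**2 = 176400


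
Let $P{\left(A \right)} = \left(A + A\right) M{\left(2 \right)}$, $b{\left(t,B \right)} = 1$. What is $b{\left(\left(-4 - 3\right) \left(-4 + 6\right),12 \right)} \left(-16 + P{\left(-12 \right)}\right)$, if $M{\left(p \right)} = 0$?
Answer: $-16$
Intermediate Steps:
$P{\left(A \right)} = 0$ ($P{\left(A \right)} = \left(A + A\right) 0 = 2 A 0 = 0$)
$b{\left(\left(-4 - 3\right) \left(-4 + 6\right),12 \right)} \left(-16 + P{\left(-12 \right)}\right) = 1 \left(-16 + 0\right) = 1 \left(-16\right) = -16$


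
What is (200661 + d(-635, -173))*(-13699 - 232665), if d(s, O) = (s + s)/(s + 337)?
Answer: -7366067785136/149 ≈ -4.9437e+10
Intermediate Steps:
d(s, O) = 2*s/(337 + s) (d(s, O) = (2*s)/(337 + s) = 2*s/(337 + s))
(200661 + d(-635, -173))*(-13699 - 232665) = (200661 + 2*(-635)/(337 - 635))*(-13699 - 232665) = (200661 + 2*(-635)/(-298))*(-246364) = (200661 + 2*(-635)*(-1/298))*(-246364) = (200661 + 635/149)*(-246364) = (29899124/149)*(-246364) = -7366067785136/149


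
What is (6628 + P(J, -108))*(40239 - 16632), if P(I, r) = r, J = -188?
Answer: 153917640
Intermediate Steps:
(6628 + P(J, -108))*(40239 - 16632) = (6628 - 108)*(40239 - 16632) = 6520*23607 = 153917640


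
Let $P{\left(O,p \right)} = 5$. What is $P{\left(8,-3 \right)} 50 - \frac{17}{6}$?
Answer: $\frac{1483}{6} \approx 247.17$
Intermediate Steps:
$P{\left(8,-3 \right)} 50 - \frac{17}{6} = 5 \cdot 50 - \frac{17}{6} = 250 - \frac{17}{6} = \frac{1483}{6}$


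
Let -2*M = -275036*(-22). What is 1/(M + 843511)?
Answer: -1/2181885 ≈ -4.5832e-7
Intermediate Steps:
M = -3025396 (M = -(-137518)*(-22) = -½*6050792 = -3025396)
1/(M + 843511) = 1/(-3025396 + 843511) = 1/(-2181885) = -1/2181885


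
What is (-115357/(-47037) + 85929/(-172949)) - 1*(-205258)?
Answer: 1669790172745574/8135002113 ≈ 2.0526e+5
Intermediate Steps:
(-115357/(-47037) + 85929/(-172949)) - 1*(-205258) = (-115357*(-1/47037) + 85929*(-1/172949)) + 205258 = (115357/47037 - 85929/172949) + 205258 = 15909035420/8135002113 + 205258 = 1669790172745574/8135002113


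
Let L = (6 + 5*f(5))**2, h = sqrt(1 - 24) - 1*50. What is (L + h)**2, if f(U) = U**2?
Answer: (17111 + I*sqrt(23))**2 ≈ 2.9279e+8 + 1.64e+5*I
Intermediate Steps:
h = -50 + I*sqrt(23) (h = sqrt(-23) - 50 = I*sqrt(23) - 50 = -50 + I*sqrt(23) ≈ -50.0 + 4.7958*I)
L = 17161 (L = (6 + 5*5**2)**2 = (6 + 5*25)**2 = (6 + 125)**2 = 131**2 = 17161)
(L + h)**2 = (17161 + (-50 + I*sqrt(23)))**2 = (17111 + I*sqrt(23))**2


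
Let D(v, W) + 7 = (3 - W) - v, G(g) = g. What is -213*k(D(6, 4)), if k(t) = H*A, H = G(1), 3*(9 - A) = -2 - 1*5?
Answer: -2414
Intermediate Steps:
A = 34/3 (A = 9 - (-2 - 1*5)/3 = 9 - (-2 - 5)/3 = 9 - ⅓*(-7) = 9 + 7/3 = 34/3 ≈ 11.333)
H = 1
D(v, W) = -4 - W - v (D(v, W) = -7 + ((3 - W) - v) = -7 + (3 - W - v) = -4 - W - v)
k(t) = 34/3 (k(t) = 1*(34/3) = 34/3)
-213*k(D(6, 4)) = -213*34/3 = -2414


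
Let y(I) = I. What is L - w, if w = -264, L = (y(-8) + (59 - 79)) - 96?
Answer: 140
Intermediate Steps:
L = -124 (L = (-8 + (59 - 79)) - 96 = (-8 - 20) - 96 = -28 - 96 = -124)
L - w = -124 - 1*(-264) = -124 + 264 = 140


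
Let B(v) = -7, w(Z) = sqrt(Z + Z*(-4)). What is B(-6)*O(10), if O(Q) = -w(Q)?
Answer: 7*I*sqrt(30) ≈ 38.341*I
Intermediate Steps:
w(Z) = sqrt(3)*sqrt(-Z) (w(Z) = sqrt(Z - 4*Z) = sqrt(-3*Z) = sqrt(3)*sqrt(-Z))
O(Q) = -sqrt(3)*sqrt(-Q)
B(-6)*O(10) = -(-7)*sqrt(3)*sqrt(-1*10) = -(-7)*sqrt(3)*sqrt(-10) = -(-7)*sqrt(3)*I*sqrt(10) = -(-7)*I*sqrt(30) = 7*I*sqrt(30)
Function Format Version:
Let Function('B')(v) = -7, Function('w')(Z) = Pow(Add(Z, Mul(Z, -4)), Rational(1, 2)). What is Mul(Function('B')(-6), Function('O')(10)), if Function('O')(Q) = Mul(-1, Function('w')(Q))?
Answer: Mul(7, I, Pow(30, Rational(1, 2))) ≈ Mul(38.341, I)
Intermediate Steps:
Function('w')(Z) = Mul(Pow(3, Rational(1, 2)), Pow(Mul(-1, Z), Rational(1, 2))) (Function('w')(Z) = Pow(Add(Z, Mul(-4, Z)), Rational(1, 2)) = Pow(Mul(-3, Z), Rational(1, 2)) = Mul(Pow(3, Rational(1, 2)), Pow(Mul(-1, Z), Rational(1, 2))))
Function('O')(Q) = Mul(-1, Pow(3, Rational(1, 2)), Pow(Mul(-1, Q), Rational(1, 2))) (Function('O')(Q) = Mul(-1, Mul(Pow(3, Rational(1, 2)), Pow(Mul(-1, Q), Rational(1, 2)))) = Mul(-1, Pow(3, Rational(1, 2)), Pow(Mul(-1, Q), Rational(1, 2))))
Mul(Function('B')(-6), Function('O')(10)) = Mul(-7, Mul(-1, Pow(3, Rational(1, 2)), Pow(Mul(-1, 10), Rational(1, 2)))) = Mul(-7, Mul(-1, Pow(3, Rational(1, 2)), Pow(-10, Rational(1, 2)))) = Mul(-7, Mul(-1, Pow(3, Rational(1, 2)), Mul(I, Pow(10, Rational(1, 2))))) = Mul(-7, Mul(-1, I, Pow(30, Rational(1, 2)))) = Mul(7, I, Pow(30, Rational(1, 2)))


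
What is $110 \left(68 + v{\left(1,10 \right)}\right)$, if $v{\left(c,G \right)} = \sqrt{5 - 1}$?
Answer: $7700$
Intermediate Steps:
$v{\left(c,G \right)} = 2$ ($v{\left(c,G \right)} = \sqrt{4} = 2$)
$110 \left(68 + v{\left(1,10 \right)}\right) = 110 \left(68 + 2\right) = 110 \cdot 70 = 7700$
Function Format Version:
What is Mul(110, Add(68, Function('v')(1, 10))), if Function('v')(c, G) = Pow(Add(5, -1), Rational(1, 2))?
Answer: 7700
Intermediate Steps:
Function('v')(c, G) = 2 (Function('v')(c, G) = Pow(4, Rational(1, 2)) = 2)
Mul(110, Add(68, Function('v')(1, 10))) = Mul(110, Add(68, 2)) = Mul(110, 70) = 7700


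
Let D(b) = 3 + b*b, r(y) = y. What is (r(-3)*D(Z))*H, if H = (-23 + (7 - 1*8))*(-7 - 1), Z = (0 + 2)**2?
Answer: -10944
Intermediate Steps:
Z = 4 (Z = 2**2 = 4)
D(b) = 3 + b**2
H = 192 (H = (-23 + (7 - 8))*(-8) = (-23 - 1)*(-8) = -24*(-8) = 192)
(r(-3)*D(Z))*H = -3*(3 + 4**2)*192 = -3*(3 + 16)*192 = -3*19*192 = -57*192 = -10944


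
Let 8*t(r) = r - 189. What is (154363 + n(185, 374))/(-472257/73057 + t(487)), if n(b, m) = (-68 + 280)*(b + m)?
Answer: 79740546588/8996465 ≈ 8863.5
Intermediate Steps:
n(b, m) = 212*b + 212*m (n(b, m) = 212*(b + m) = 212*b + 212*m)
t(r) = -189/8 + r/8 (t(r) = (r - 189)/8 = (-189 + r)/8 = -189/8 + r/8)
(154363 + n(185, 374))/(-472257/73057 + t(487)) = (154363 + (212*185 + 212*374))/(-472257/73057 + (-189/8 + (1/8)*487)) = (154363 + (39220 + 79288))/(-472257*1/73057 + (-189/8 + 487/8)) = (154363 + 118508)/(-472257/73057 + 149/4) = 272871/(8996465/292228) = 272871*(292228/8996465) = 79740546588/8996465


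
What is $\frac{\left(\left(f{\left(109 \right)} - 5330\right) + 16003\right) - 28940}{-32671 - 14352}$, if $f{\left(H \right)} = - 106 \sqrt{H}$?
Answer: $\frac{18267}{47023} + \frac{106 \sqrt{109}}{47023} \approx 0.412$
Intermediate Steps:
$\frac{\left(\left(f{\left(109 \right)} - 5330\right) + 16003\right) - 28940}{-32671 - 14352} = \frac{\left(\left(- 106 \sqrt{109} - 5330\right) + 16003\right) - 28940}{-32671 - 14352} = \frac{\left(\left(-5330 - 106 \sqrt{109}\right) + 16003\right) - 28940}{-47023} = \left(\left(10673 - 106 \sqrt{109}\right) - 28940\right) \left(- \frac{1}{47023}\right) = \left(-18267 - 106 \sqrt{109}\right) \left(- \frac{1}{47023}\right) = \frac{18267}{47023} + \frac{106 \sqrt{109}}{47023}$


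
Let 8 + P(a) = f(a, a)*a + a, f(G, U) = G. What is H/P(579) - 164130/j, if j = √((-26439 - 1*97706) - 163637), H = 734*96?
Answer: 17616/83953 + 82065*I*√287782/143891 ≈ 0.20983 + 305.95*I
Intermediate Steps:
H = 70464
P(a) = -8 + a + a² (P(a) = -8 + (a*a + a) = -8 + (a² + a) = -8 + (a + a²) = -8 + a + a²)
j = I*√287782 (j = √((-26439 - 97706) - 163637) = √(-124145 - 163637) = √(-287782) = I*√287782 ≈ 536.45*I)
H/P(579) - 164130/j = 70464/(-8 + 579 + 579²) - 164130*(-I*√287782/287782) = 70464/(-8 + 579 + 335241) - (-82065)*I*√287782/143891 = 70464/335812 + 82065*I*√287782/143891 = 70464*(1/335812) + 82065*I*√287782/143891 = 17616/83953 + 82065*I*√287782/143891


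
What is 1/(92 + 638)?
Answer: 1/730 ≈ 0.0013699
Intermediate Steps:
1/(92 + 638) = 1/730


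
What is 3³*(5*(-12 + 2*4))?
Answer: -540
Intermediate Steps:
3³*(5*(-12 + 2*4)) = 27*(5*(-12 + 8)) = 27*(5*(-4)) = 27*(-20) = -540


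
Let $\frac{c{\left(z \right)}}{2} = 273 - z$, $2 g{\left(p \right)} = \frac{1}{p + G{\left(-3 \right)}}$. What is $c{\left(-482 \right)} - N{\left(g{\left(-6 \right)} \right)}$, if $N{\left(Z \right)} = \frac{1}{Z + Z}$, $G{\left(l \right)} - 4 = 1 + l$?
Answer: $1514$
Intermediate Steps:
$G{\left(l \right)} = 5 + l$ ($G{\left(l \right)} = 4 + \left(1 + l\right) = 5 + l$)
$g{\left(p \right)} = \frac{1}{2 \left(2 + p\right)}$ ($g{\left(p \right)} = \frac{1}{2 \left(p + \left(5 - 3\right)\right)} = \frac{1}{2 \left(p + 2\right)} = \frac{1}{2 \left(2 + p\right)}$)
$c{\left(z \right)} = 546 - 2 z$ ($c{\left(z \right)} = 2 \left(273 - z\right) = 546 - 2 z$)
$N{\left(Z \right)} = \frac{1}{2 Z}$
$c{\left(-482 \right)} - N{\left(g{\left(-6 \right)} \right)} = \left(546 - -964\right) - \frac{1}{2 \frac{1}{2 \left(2 - 6\right)}} = \left(546 + 964\right) - \frac{1}{2 \frac{1}{2 \left(-4\right)}} = 1510 - \frac{1}{2 \cdot \frac{1}{2} \left(- \frac{1}{4}\right)} = 1510 - \frac{1}{2 \left(- \frac{1}{8}\right)} = 1510 - \frac{1}{2} \left(-8\right) = 1510 - -4 = 1510 + 4 = 1514$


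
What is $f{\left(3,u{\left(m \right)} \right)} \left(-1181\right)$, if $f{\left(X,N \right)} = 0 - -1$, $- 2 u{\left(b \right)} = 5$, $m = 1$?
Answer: $-1181$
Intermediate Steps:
$u{\left(b \right)} = - \frac{5}{2}$ ($u{\left(b \right)} = \left(- \frac{1}{2}\right) 5 = - \frac{5}{2}$)
$f{\left(X,N \right)} = 1$ ($f{\left(X,N \right)} = 0 + 1 = 1$)
$f{\left(3,u{\left(m \right)} \right)} \left(-1181\right) = 1 \left(-1181\right) = -1181$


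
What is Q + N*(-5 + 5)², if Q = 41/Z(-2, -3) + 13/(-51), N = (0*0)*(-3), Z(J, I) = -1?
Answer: -2104/51 ≈ -41.255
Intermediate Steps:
N = 0 (N = 0*(-3) = 0)
Q = -2104/51 (Q = 41/(-1) + 13/(-51) = 41*(-1) + 13*(-1/51) = -41 - 13/51 = -2104/51 ≈ -41.255)
Q + N*(-5 + 5)² = -2104/51 + 0*(-5 + 5)² = -2104/51 + 0*0² = -2104/51 + 0*0 = -2104/51 + 0 = -2104/51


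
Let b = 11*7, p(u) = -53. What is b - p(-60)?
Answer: 130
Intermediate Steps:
b = 77
b - p(-60) = 77 - 1*(-53) = 77 + 53 = 130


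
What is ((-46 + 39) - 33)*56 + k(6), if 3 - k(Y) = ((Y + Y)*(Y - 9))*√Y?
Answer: -2237 + 36*√6 ≈ -2148.8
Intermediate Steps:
k(Y) = 3 - 2*Y^(3/2)*(-9 + Y) (k(Y) = 3 - (Y + Y)*(Y - 9)*√Y = 3 - (2*Y)*(-9 + Y)*√Y = 3 - 2*Y*(-9 + Y)*√Y = 3 - 2*Y^(3/2)*(-9 + Y))
((-46 + 39) - 33)*56 + k(6) = ((-46 + 39) - 33)*56 + (3 - 72*√6 + 18*6^(3/2)) = (-7 - 33)*56 + (3 - 72*√6 + 18*(6*√6)) = -40*56 + (3 - 72*√6 + 108*√6) = -2240 + (3 + 36*√6) = -2237 + 36*√6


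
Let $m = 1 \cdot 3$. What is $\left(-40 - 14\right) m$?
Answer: $-162$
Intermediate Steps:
$m = 3$
$\left(-40 - 14\right) m = \left(-40 - 14\right) 3 = \left(-54\right) 3 = -162$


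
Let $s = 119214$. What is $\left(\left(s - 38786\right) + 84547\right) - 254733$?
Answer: $-89758$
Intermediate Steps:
$\left(\left(s - 38786\right) + 84547\right) - 254733 = \left(\left(119214 - 38786\right) + 84547\right) - 254733 = \left(80428 + 84547\right) - 254733 = 164975 - 254733 = -89758$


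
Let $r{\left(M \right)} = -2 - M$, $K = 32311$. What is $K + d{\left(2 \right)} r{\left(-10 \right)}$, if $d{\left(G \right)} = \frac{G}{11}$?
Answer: $\frac{355437}{11} \approx 32312.0$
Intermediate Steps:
$d{\left(G \right)} = \frac{G}{11}$ ($d{\left(G \right)} = G \frac{1}{11} = \frac{G}{11}$)
$K + d{\left(2 \right)} r{\left(-10 \right)} = 32311 + \frac{1}{11} \cdot 2 \left(-2 - -10\right) = 32311 + \frac{2 \left(-2 + 10\right)}{11} = 32311 + \frac{2}{11} \cdot 8 = 32311 + \frac{16}{11} = \frac{355437}{11}$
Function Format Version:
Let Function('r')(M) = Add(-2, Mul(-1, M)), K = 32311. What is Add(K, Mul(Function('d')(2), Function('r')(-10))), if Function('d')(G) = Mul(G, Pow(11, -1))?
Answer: Rational(355437, 11) ≈ 32312.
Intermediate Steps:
Function('d')(G) = Mul(Rational(1, 11), G) (Function('d')(G) = Mul(G, Rational(1, 11)) = Mul(Rational(1, 11), G))
Add(K, Mul(Function('d')(2), Function('r')(-10))) = Add(32311, Mul(Mul(Rational(1, 11), 2), Add(-2, Mul(-1, -10)))) = Add(32311, Mul(Rational(2, 11), Add(-2, 10))) = Add(32311, Mul(Rational(2, 11), 8)) = Add(32311, Rational(16, 11)) = Rational(355437, 11)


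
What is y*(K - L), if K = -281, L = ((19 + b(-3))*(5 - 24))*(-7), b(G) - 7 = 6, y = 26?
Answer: -117962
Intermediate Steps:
b(G) = 13 (b(G) = 7 + 6 = 13)
L = 4256 (L = ((19 + 13)*(5 - 24))*(-7) = (32*(-19))*(-7) = -608*(-7) = 4256)
y*(K - L) = 26*(-281 - 1*4256) = 26*(-281 - 4256) = 26*(-4537) = -117962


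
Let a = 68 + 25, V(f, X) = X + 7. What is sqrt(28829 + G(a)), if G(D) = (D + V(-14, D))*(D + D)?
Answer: 13*sqrt(383) ≈ 254.42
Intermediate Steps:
V(f, X) = 7 + X
a = 93
G(D) = 2*D*(7 + 2*D) (G(D) = (D + (7 + D))*(D + D) = (7 + 2*D)*(2*D) = 2*D*(7 + 2*D))
sqrt(28829 + G(a)) = sqrt(28829 + 2*93*(7 + 2*93)) = sqrt(28829 + 2*93*(7 + 186)) = sqrt(28829 + 2*93*193) = sqrt(28829 + 35898) = sqrt(64727) = 13*sqrt(383)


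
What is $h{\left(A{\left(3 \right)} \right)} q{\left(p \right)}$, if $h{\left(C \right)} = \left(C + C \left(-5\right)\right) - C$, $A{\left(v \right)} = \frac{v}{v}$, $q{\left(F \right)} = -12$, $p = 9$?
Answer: $60$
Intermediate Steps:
$A{\left(v \right)} = 1$
$h{\left(C \right)} = - 5 C$ ($h{\left(C \right)} = \left(C - 5 C\right) - C = - 4 C - C = - 5 C$)
$h{\left(A{\left(3 \right)} \right)} q{\left(p \right)} = \left(-5\right) 1 \left(-12\right) = \left(-5\right) \left(-12\right) = 60$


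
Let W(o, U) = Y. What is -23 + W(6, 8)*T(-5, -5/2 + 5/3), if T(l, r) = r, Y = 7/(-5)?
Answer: -131/6 ≈ -21.833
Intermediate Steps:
Y = -7/5 (Y = 7*(-1/5) = -7/5 ≈ -1.4000)
W(o, U) = -7/5
-23 + W(6, 8)*T(-5, -5/2 + 5/3) = -23 - 7*(-5/2 + 5/3)/5 = -23 - 7/5*(-5/6) = -23 + 7/6 = -131/6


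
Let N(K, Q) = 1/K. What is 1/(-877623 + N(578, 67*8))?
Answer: -578/507266093 ≈ -1.1394e-6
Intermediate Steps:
1/(-877623 + N(578, 67*8)) = 1/(-877623 + 1/578) = 1/(-507266093/578) = -578/507266093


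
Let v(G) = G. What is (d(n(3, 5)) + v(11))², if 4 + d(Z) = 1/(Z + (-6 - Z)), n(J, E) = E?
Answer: 1681/36 ≈ 46.694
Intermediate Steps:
d(Z) = -25/6 (d(Z) = -4 + 1/(Z + (-6 - Z)) = -4 + 1/(-6) = -4 - ⅙ = -25/6)
(d(n(3, 5)) + v(11))² = (-25/6 + 11)² = (41/6)² = 1681/36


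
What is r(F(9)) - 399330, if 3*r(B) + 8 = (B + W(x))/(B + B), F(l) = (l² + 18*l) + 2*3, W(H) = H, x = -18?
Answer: -66289197/166 ≈ -3.9933e+5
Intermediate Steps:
F(l) = 6 + l² + 18*l (F(l) = (l² + 18*l) + 6 = 6 + l² + 18*l)
r(B) = -8/3 + (-18 + B)/(6*B) (r(B) = -8/3 + ((B - 18)/(B + B))/3 = -8/3 + ((-18 + B)/((2*B)))/3 = -8/3 + ((-18 + B)*(1/(2*B)))/3 = -8/3 + ((-18 + B)/(2*B))/3 = -8/3 + (-18 + B)/(6*B))
r(F(9)) - 399330 = (-5/2 - 3/(6 + 9² + 18*9)) - 399330 = (-5/2 - 3/(6 + 81 + 162)) - 399330 = (-5/2 - 3/249) - 399330 = (-5/2 - 3*1/249) - 399330 = (-5/2 - 1/83) - 399330 = -417/166 - 399330 = -66289197/166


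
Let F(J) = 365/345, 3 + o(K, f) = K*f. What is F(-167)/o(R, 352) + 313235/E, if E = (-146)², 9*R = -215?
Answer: 545419221131/37116719476 ≈ 14.695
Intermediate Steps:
R = -215/9 (R = (⅑)*(-215) = -215/9 ≈ -23.889)
o(K, f) = -3 + K*f
E = 21316
F(J) = 73/69 (F(J) = 365*(1/345) = 73/69)
F(-167)/o(R, 352) + 313235/E = 73/(69*(-3 - 215/9*352)) + 313235/21316 = 73/(69*(-3 - 75680/9)) + 313235*(1/21316) = 73/(69*(-75707/9)) + 313235/21316 = (73/69)*(-9/75707) + 313235/21316 = -219/1741261 + 313235/21316 = 545419221131/37116719476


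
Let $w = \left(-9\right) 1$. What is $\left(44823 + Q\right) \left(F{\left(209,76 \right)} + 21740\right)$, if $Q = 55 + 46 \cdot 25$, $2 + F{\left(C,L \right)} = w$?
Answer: $1000142412$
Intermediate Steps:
$w = -9$
$F{\left(C,L \right)} = -11$ ($F{\left(C,L \right)} = -2 - 9 = -11$)
$Q = 1205$ ($Q = 55 + 1150 = 1205$)
$\left(44823 + Q\right) \left(F{\left(209,76 \right)} + 21740\right) = \left(44823 + 1205\right) \left(-11 + 21740\right) = 46028 \cdot 21729 = 1000142412$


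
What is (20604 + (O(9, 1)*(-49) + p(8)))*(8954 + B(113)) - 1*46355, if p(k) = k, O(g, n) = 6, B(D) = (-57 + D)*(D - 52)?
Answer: 251287305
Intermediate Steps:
B(D) = (-57 + D)*(-52 + D)
(20604 + (O(9, 1)*(-49) + p(8)))*(8954 + B(113)) - 1*46355 = (20604 + (6*(-49) + 8))*(8954 + (2964 + 113² - 109*113)) - 1*46355 = (20604 + (-294 + 8))*(8954 + (2964 + 12769 - 12317)) - 46355 = (20604 - 286)*(8954 + 3416) - 46355 = 20318*12370 - 46355 = 251333660 - 46355 = 251287305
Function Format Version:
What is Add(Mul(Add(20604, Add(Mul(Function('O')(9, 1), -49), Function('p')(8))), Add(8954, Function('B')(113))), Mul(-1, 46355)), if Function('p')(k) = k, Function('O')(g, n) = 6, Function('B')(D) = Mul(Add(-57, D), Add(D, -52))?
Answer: 251287305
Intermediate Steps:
Function('B')(D) = Mul(Add(-57, D), Add(-52, D))
Add(Mul(Add(20604, Add(Mul(Function('O')(9, 1), -49), Function('p')(8))), Add(8954, Function('B')(113))), Mul(-1, 46355)) = Add(Mul(Add(20604, Add(Mul(6, -49), 8)), Add(8954, Add(2964, Pow(113, 2), Mul(-109, 113)))), Mul(-1, 46355)) = Add(Mul(Add(20604, Add(-294, 8)), Add(8954, Add(2964, 12769, -12317))), -46355) = Add(Mul(Add(20604, -286), Add(8954, 3416)), -46355) = Add(Mul(20318, 12370), -46355) = Add(251333660, -46355) = 251287305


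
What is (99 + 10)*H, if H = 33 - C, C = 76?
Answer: -4687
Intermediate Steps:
H = -43 (H = 33 - 1*76 = 33 - 76 = -43)
(99 + 10)*H = (99 + 10)*(-43) = 109*(-43) = -4687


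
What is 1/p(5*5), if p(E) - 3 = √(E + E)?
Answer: -3/41 + 5*√2/41 ≈ 0.099294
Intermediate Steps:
p(E) = 3 + √2*√E (p(E) = 3 + √(E + E) = 3 + √(2*E) = 3 + √2*√E)
1/p(5*5) = 1/(3 + √2*√(5*5)) = 1/(3 + √2*√25) = 1/(3 + √2*5) = 1/(3 + 5*√2)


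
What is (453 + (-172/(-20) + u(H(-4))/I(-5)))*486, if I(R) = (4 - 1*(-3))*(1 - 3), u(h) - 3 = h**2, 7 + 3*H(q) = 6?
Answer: 1121148/5 ≈ 2.2423e+5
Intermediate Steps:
H(q) = -1/3 (H(q) = -7/3 + (1/3)*6 = -7/3 + 2 = -1/3)
u(h) = 3 + h**2
I(R) = -14 (I(R) = (4 + 3)*(-2) = 7*(-2) = -14)
(453 + (-172/(-20) + u(H(-4))/I(-5)))*486 = (453 + (-172/(-20) + (3 + (-1/3)**2)/(-14)))*486 = (453 + (-172*(-1/20) + (3 + 1/9)*(-1/14)))*486 = (453 + (43/5 + (28/9)*(-1/14)))*486 = (453 + (43/5 - 2/9))*486 = (453 + 377/45)*486 = (20762/45)*486 = 1121148/5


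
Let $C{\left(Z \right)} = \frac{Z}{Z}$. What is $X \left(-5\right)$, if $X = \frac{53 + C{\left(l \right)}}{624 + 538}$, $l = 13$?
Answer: $- \frac{135}{581} \approx -0.23236$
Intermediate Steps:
$C{\left(Z \right)} = 1$
$X = \frac{27}{581}$ ($X = \frac{53 + 1}{624 + 538} = \frac{54}{1162} = 54 \cdot \frac{1}{1162} = \frac{27}{581} \approx 0.046472$)
$X \left(-5\right) = \frac{27}{581} \left(-5\right) = - \frac{135}{581}$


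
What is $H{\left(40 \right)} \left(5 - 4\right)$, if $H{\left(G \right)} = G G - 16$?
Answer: $1584$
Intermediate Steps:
$H{\left(G \right)} = -16 + G^{2}$ ($H{\left(G \right)} = G^{2} - 16 = -16 + G^{2}$)
$H{\left(40 \right)} \left(5 - 4\right) = \left(-16 + 40^{2}\right) \left(5 - 4\right) = \left(-16 + 1600\right) \left(5 - 4\right) = 1584 \cdot 1 = 1584$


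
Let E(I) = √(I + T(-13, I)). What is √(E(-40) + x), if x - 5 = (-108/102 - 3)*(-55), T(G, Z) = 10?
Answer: √(65960 + 289*I*√30)/17 ≈ 15.109 + 0.18126*I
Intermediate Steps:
x = 3880/17 (x = 5 + (-108/102 - 3)*(-55) = 5 + (-108*1/102 - 3)*(-55) = 5 + (-18/17 - 3)*(-55) = 5 - 69/17*(-55) = 5 + 3795/17 = 3880/17 ≈ 228.24)
E(I) = √(10 + I) (E(I) = √(I + 10) = √(10 + I))
√(E(-40) + x) = √(√(10 - 40) + 3880/17) = √(√(-30) + 3880/17) = √(I*√30 + 3880/17) = √(3880/17 + I*√30)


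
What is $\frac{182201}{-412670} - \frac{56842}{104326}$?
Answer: $- \frac{21232644833}{21526105210} \approx -0.98637$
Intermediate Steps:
$\frac{182201}{-412670} - \frac{56842}{104326} = 182201 \left(- \frac{1}{412670}\right) - \frac{28421}{52163} = - \frac{182201}{412670} - \frac{28421}{52163} = - \frac{21232644833}{21526105210}$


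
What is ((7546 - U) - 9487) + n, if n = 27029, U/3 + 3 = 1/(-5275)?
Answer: 132386678/5275 ≈ 25097.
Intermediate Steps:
U = -47478/5275 (U = -9 + 3/(-5275) = -9 + 3*(-1/5275) = -9 - 3/5275 = -47478/5275 ≈ -9.0006)
((7546 - U) - 9487) + n = ((7546 - 1*(-47478/5275)) - 9487) + 27029 = ((7546 + 47478/5275) - 9487) + 27029 = (39852628/5275 - 9487) + 27029 = -10191297/5275 + 27029 = 132386678/5275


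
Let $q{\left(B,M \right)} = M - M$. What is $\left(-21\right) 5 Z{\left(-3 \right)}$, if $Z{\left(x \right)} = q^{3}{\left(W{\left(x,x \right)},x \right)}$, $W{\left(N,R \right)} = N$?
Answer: $0$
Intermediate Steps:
$q{\left(B,M \right)} = 0$
$Z{\left(x \right)} = 0$ ($Z{\left(x \right)} = 0^{3} = 0$)
$\left(-21\right) 5 Z{\left(-3 \right)} = \left(-21\right) 5 \cdot 0 = \left(-105\right) 0 = 0$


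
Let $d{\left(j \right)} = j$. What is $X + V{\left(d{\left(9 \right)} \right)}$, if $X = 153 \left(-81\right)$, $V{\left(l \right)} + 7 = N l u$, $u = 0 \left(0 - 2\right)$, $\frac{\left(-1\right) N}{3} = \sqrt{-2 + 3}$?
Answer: $-12400$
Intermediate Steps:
$N = -3$ ($N = - 3 \sqrt{-2 + 3} = - 3 \sqrt{1} = \left(-3\right) 1 = -3$)
$u = 0$ ($u = 0 \left(-2\right) = 0$)
$V{\left(l \right)} = -7$ ($V{\left(l \right)} = -7 + - 3 l 0 = -7 + 0 = -7$)
$X = -12393$
$X + V{\left(d{\left(9 \right)} \right)} = -12393 - 7 = -12400$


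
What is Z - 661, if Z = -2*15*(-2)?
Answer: -601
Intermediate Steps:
Z = 60 (Z = -30*(-2) = 60)
Z - 661 = 60 - 661 = -601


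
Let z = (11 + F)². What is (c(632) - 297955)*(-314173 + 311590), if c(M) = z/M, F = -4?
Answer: 486398300913/632 ≈ 7.6962e+8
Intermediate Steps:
z = 49 (z = (11 - 4)² = 7² = 49)
c(M) = 49/M
(c(632) - 297955)*(-314173 + 311590) = (49/632 - 297955)*(-314173 + 311590) = (49*(1/632) - 297955)*(-2583) = (49/632 - 297955)*(-2583) = -188307511/632*(-2583) = 486398300913/632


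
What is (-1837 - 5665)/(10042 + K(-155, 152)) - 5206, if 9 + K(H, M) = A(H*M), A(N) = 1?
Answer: -26122253/5017 ≈ -5206.8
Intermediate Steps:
K(H, M) = -8 (K(H, M) = -9 + 1 = -8)
(-1837 - 5665)/(10042 + K(-155, 152)) - 5206 = (-1837 - 5665)/(10042 - 8) - 5206 = -7502/10034 - 5206 = -7502*1/10034 - 5206 = -3751/5017 - 5206 = -26122253/5017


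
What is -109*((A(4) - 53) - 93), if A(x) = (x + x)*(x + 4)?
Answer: 8938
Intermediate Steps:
A(x) = 2*x*(4 + x) (A(x) = (2*x)*(4 + x) = 2*x*(4 + x))
-109*((A(4) - 53) - 93) = -109*((2*4*(4 + 4) - 53) - 93) = -109*((2*4*8 - 53) - 93) = -109*((64 - 53) - 93) = -109*(11 - 93) = -109*(-82) = 8938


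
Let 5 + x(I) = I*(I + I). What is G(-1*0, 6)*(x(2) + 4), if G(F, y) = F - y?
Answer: -42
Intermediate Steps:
x(I) = -5 + 2*I² (x(I) = -5 + I*(I + I) = -5 + I*(2*I) = -5 + 2*I²)
G(-1*0, 6)*(x(2) + 4) = (-1*0 - 1*6)*((-5 + 2*2²) + 4) = (0 - 6)*((-5 + 2*4) + 4) = -6*((-5 + 8) + 4) = -6*(3 + 4) = -6*7 = -42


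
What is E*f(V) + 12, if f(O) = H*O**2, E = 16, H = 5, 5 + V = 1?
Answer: 1292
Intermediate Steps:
V = -4 (V = -5 + 1 = -4)
f(O) = 5*O**2
E*f(V) + 12 = 16*(5*(-4)**2) + 12 = 16*(5*16) + 12 = 16*80 + 12 = 1280 + 12 = 1292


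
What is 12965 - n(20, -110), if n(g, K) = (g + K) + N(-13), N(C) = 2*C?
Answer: 13081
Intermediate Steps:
n(g, K) = -26 + K + g (n(g, K) = (g + K) + 2*(-13) = (K + g) - 26 = -26 + K + g)
12965 - n(20, -110) = 12965 - (-26 - 110 + 20) = 12965 - 1*(-116) = 12965 + 116 = 13081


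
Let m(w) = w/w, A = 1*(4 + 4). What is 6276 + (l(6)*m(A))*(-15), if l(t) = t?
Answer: 6186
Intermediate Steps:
A = 8 (A = 1*8 = 8)
m(w) = 1
6276 + (l(6)*m(A))*(-15) = 6276 + (6*1)*(-15) = 6276 + 6*(-15) = 6276 - 90 = 6186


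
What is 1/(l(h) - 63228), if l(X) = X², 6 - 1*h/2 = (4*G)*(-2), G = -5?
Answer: -1/58604 ≈ -1.7064e-5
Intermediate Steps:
h = -68 (h = 12 - 2*4*(-5)*(-2) = 12 - (-40)*(-2) = 12 - 2*40 = 12 - 80 = -68)
1/(l(h) - 63228) = 1/((-68)² - 63228) = 1/(4624 - 63228) = 1/(-58604) = -1/58604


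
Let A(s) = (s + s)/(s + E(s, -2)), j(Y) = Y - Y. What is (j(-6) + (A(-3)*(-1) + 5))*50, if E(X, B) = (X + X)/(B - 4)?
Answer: 100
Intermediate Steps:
j(Y) = 0
E(X, B) = 2*X/(-4 + B) (E(X, B) = (2*X)/(-4 + B) = 2*X/(-4 + B))
A(s) = 3 (A(s) = (s + s)/(s + 2*s/(-4 - 2)) = (2*s)/(s + 2*s/(-6)) = (2*s)/(s + 2*s*(-⅙)) = (2*s)/(s - s/3) = (2*s)/((2*s/3)) = (2*s)*(3/(2*s)) = 3)
(j(-6) + (A(-3)*(-1) + 5))*50 = (0 + (3*(-1) + 5))*50 = (0 + (-3 + 5))*50 = (0 + 2)*50 = 2*50 = 100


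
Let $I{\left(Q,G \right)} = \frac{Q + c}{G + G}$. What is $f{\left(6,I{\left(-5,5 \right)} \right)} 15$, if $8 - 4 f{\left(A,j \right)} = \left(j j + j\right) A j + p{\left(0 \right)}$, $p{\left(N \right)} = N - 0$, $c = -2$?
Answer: $\frac{10677}{400} \approx 26.693$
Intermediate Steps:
$p{\left(N \right)} = N$ ($p{\left(N \right)} = N + 0 = N$)
$I{\left(Q,G \right)} = \frac{-2 + Q}{2 G}$ ($I{\left(Q,G \right)} = \frac{Q - 2}{G + G} = \frac{-2 + Q}{2 G}$)
$f{\left(A,j \right)} = 2 - \frac{A j \left(j + j^{2}\right)}{4}$ ($f{\left(A,j \right)} = 2 - \frac{\left(j j + j\right) A j + 0}{4} = 2 - \frac{\left(j^{2} + j\right) A j + 0}{4} = 2 - \frac{\left(j + j^{2}\right) A j + 0}{4} = 2 - \frac{A \left(j + j^{2}\right) j + 0}{4} = 2 - \frac{A j \left(j + j^{2}\right) + 0}{4} = 2 - \frac{A j \left(j + j^{2}\right)}{4}$)
$f{\left(6,I{\left(-5,5 \right)} \right)} 15 = \left(2 - \frac{3 \left(\frac{-2 - 5}{2 \cdot 5}\right)^{2}}{2} - \frac{3 \left(\frac{-2 - 5}{2 \cdot 5}\right)^{3}}{2}\right) 15 = \left(2 - \frac{3 \left(\frac{1}{2} \cdot \frac{1}{5} \left(-7\right)\right)^{2}}{2} - \frac{3 \left(\frac{1}{2} \cdot \frac{1}{5} \left(-7\right)\right)^{3}}{2}\right) 15 = \left(2 - \frac{3 \left(- \frac{7}{10}\right)^{2}}{2} - \frac{3 \left(- \frac{7}{10}\right)^{3}}{2}\right) 15 = \left(2 - \frac{3}{2} \cdot \frac{49}{100} - \frac{3}{2} \left(- \frac{343}{1000}\right)\right) 15 = \left(2 - \frac{147}{200} + \frac{1029}{2000}\right) 15 = \frac{3559}{2000} \cdot 15 = \frac{10677}{400}$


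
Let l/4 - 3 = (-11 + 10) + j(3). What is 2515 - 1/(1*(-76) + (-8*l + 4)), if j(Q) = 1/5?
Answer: 1790685/712 ≈ 2515.0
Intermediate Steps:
j(Q) = ⅕
l = 44/5 (l = 12 + 4*((-11 + 10) + ⅕) = 12 + 4*(-1 + ⅕) = 12 + 4*(-⅘) = 12 - 16/5 = 44/5 ≈ 8.8000)
2515 - 1/(1*(-76) + (-8*l + 4)) = 2515 - 1/(1*(-76) + (-8*44/5 + 4)) = 2515 - 1/(-76 + (-352/5 + 4)) = 2515 - 1/(-76 - 332/5) = 2515 - 1/(-712/5) = 2515 - 1*(-5/712) = 2515 + 5/712 = 1790685/712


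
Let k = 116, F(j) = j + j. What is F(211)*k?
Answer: 48952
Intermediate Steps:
F(j) = 2*j
F(211)*k = (2*211)*116 = 422*116 = 48952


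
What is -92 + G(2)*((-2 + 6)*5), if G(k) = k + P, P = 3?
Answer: 8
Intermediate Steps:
G(k) = 3 + k (G(k) = k + 3 = 3 + k)
-92 + G(2)*((-2 + 6)*5) = -92 + (3 + 2)*((-2 + 6)*5) = -92 + 5*(4*5) = -92 + 5*20 = -92 + 100 = 8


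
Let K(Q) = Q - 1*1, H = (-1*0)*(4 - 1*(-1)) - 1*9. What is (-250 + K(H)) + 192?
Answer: -68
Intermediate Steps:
H = -9 (H = 0*(4 + 1) - 9 = 0*5 - 9 = 0 - 9 = -9)
K(Q) = -1 + Q (K(Q) = Q - 1 = -1 + Q)
(-250 + K(H)) + 192 = (-250 + (-1 - 9)) + 192 = (-250 - 10) + 192 = -260 + 192 = -68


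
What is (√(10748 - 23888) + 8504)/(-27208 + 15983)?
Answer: -8504/11225 - 6*I*√365/11225 ≈ -0.7576 - 0.010212*I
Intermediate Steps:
(√(10748 - 23888) + 8504)/(-27208 + 15983) = (√(-13140) + 8504)/(-11225) = (6*I*√365 + 8504)*(-1/11225) = (8504 + 6*I*√365)*(-1/11225) = -8504/11225 - 6*I*√365/11225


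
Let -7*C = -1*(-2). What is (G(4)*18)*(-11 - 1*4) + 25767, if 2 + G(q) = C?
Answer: 184689/7 ≈ 26384.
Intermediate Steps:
C = -2/7 (C = -(-1)*(-2)/7 = -⅐*2 = -2/7 ≈ -0.28571)
G(q) = -16/7 (G(q) = -2 - 2/7 = -16/7)
(G(4)*18)*(-11 - 1*4) + 25767 = (-16/7*18)*(-11 - 1*4) + 25767 = -288*(-11 - 4)/7 + 25767 = -288/7*(-15) + 25767 = 4320/7 + 25767 = 184689/7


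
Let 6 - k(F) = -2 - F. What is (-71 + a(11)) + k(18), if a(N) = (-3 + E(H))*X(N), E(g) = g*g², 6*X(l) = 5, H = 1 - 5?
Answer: -605/6 ≈ -100.83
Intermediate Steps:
H = -4
X(l) = ⅚ (X(l) = (⅙)*5 = ⅚)
E(g) = g³
a(N) = -335/6 (a(N) = (-3 + (-4)³)*(⅚) = (-3 - 64)*(⅚) = -67*⅚ = -335/6)
k(F) = 8 + F (k(F) = 6 - (-2 - F) = 6 + (2 + F) = 8 + F)
(-71 + a(11)) + k(18) = (-71 - 335/6) + (8 + 18) = -761/6 + 26 = -605/6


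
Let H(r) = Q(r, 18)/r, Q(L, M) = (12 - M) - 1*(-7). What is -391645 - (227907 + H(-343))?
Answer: -212506335/343 ≈ -6.1955e+5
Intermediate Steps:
Q(L, M) = 19 - M (Q(L, M) = (12 - M) + 7 = 19 - M)
H(r) = 1/r (H(r) = (19 - 1*18)/r = (19 - 18)/r = 1/r)
-391645 - (227907 + H(-343)) = -391645 - (227907 + 1/(-343)) = -391645 - (227907 - 1/343) = -391645 - 1*78172100/343 = -391645 - 78172100/343 = -212506335/343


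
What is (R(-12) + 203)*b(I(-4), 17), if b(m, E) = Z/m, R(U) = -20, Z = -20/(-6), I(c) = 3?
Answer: 610/3 ≈ 203.33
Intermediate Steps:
Z = 10/3 (Z = -20*(-1/6) = 10/3 ≈ 3.3333)
b(m, E) = 10/(3*m)
(R(-12) + 203)*b(I(-4), 17) = (-20 + 203)*((10/3)/3) = 183*((10/3)*(1/3)) = 183*(10/9) = 610/3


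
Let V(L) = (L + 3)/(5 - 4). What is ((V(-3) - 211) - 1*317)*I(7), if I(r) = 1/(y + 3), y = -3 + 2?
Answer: -264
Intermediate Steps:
y = -1
V(L) = 3 + L (V(L) = (3 + L)/1 = (3 + L)*1 = 3 + L)
I(r) = ½ (I(r) = 1/(-1 + 3) = 1/2 = ½)
((V(-3) - 211) - 1*317)*I(7) = (((3 - 3) - 211) - 1*317)*(½) = ((0 - 211) - 317)*(½) = (-211 - 317)*(½) = -528*½ = -264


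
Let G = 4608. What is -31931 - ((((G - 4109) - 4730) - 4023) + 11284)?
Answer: -34961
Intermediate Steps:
-31931 - ((((G - 4109) - 4730) - 4023) + 11284) = -31931 - ((((4608 - 4109) - 4730) - 4023) + 11284) = -31931 - (((499 - 4730) - 4023) + 11284) = -31931 - ((-4231 - 4023) + 11284) = -31931 - (-8254 + 11284) = -31931 - 1*3030 = -31931 - 3030 = -34961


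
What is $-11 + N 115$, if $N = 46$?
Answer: $5279$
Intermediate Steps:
$-11 + N 115 = -11 + 46 \cdot 115 = -11 + 5290 = 5279$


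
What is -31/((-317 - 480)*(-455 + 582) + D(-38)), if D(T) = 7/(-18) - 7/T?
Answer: 5301/17308484 ≈ 0.00030627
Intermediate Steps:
D(T) = -7/18 - 7/T (D(T) = 7*(-1/18) - 7/T = -7/18 - 7/T)
-31/((-317 - 480)*(-455 + 582) + D(-38)) = -31/((-317 - 480)*(-455 + 582) + (-7/18 - 7/(-38))) = -31/(-797*127 + (-7/18 - 7*(-1/38))) = -31/(-101219 + (-7/18 + 7/38)) = -31/(-101219 - 35/171) = -31/(-17308484/171) = -31*(-171/17308484) = 5301/17308484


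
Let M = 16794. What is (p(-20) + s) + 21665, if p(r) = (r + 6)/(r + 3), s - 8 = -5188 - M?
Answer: -5239/17 ≈ -308.18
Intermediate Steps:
s = -21974 (s = 8 + (-5188 - 1*16794) = 8 + (-5188 - 16794) = 8 - 21982 = -21974)
p(r) = (6 + r)/(3 + r)
(p(-20) + s) + 21665 = ((6 - 20)/(3 - 20) - 21974) + 21665 = (-14/(-17) - 21974) + 21665 = (-1/17*(-14) - 21974) + 21665 = (14/17 - 21974) + 21665 = -373544/17 + 21665 = -5239/17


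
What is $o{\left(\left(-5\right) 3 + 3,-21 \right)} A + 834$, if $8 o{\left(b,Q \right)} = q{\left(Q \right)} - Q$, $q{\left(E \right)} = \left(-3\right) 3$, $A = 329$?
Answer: $\frac{2655}{2} \approx 1327.5$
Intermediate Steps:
$q{\left(E \right)} = -9$
$o{\left(b,Q \right)} = - \frac{9}{8} - \frac{Q}{8}$ ($o{\left(b,Q \right)} = \frac{-9 - Q}{8} = - \frac{9}{8} - \frac{Q}{8}$)
$o{\left(\left(-5\right) 3 + 3,-21 \right)} A + 834 = \left(- \frac{9}{8} - - \frac{21}{8}\right) 329 + 834 = \left(- \frac{9}{8} + \frac{21}{8}\right) 329 + 834 = \frac{3}{2} \cdot 329 + 834 = \frac{987}{2} + 834 = \frac{2655}{2}$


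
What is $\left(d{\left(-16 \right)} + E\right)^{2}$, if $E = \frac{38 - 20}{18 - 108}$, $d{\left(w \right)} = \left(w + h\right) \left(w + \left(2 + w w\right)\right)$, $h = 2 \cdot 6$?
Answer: $\frac{23435281}{25} \approx 9.3741 \cdot 10^{5}$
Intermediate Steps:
$h = 12$
$d{\left(w \right)} = \left(12 + w\right) \left(2 + w + w^{2}\right)$ ($d{\left(w \right)} = \left(w + 12\right) \left(w + \left(2 + w w\right)\right) = \left(12 + w\right) \left(w + \left(2 + w^{2}\right)\right) = \left(12 + w\right) \left(2 + w + w^{2}\right)$)
$E = - \frac{1}{5}$ ($E = \frac{18}{-90} = 18 \left(- \frac{1}{90}\right) = - \frac{1}{5} \approx -0.2$)
$\left(d{\left(-16 \right)} + E\right)^{2} = \left(\left(24 + \left(-16\right)^{3} + 13 \left(-16\right)^{2} + 14 \left(-16\right)\right) - \frac{1}{5}\right)^{2} = \left(\left(24 - 4096 + 13 \cdot 256 - 224\right) - \frac{1}{5}\right)^{2} = \left(\left(24 - 4096 + 3328 - 224\right) - \frac{1}{5}\right)^{2} = \left(-968 - \frac{1}{5}\right)^{2} = \left(- \frac{4841}{5}\right)^{2} = \frac{23435281}{25}$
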